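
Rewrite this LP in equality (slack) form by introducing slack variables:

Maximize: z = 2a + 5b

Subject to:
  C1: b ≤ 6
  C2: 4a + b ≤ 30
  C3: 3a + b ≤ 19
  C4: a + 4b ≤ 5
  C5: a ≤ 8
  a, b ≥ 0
max z = 2a + 5b

s.t.
  b + s1 = 6
  4a + b + s2 = 30
  3a + b + s3 = 19
  a + 4b + s4 = 5
  a + s5 = 8
  a, b, s1, s2, s3, s4, s5 ≥ 0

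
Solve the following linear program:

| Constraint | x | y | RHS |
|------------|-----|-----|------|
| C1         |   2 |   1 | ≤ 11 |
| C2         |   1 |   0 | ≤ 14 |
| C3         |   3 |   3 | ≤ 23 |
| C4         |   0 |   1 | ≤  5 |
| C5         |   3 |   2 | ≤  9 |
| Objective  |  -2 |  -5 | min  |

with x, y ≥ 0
Each vertex is the intersection of two constraint boundaries that also satisfies all remaining constraints:
  x = 0 and y = 0 → (0, 0)
  3x + 2y = 9 and y = 0 → (3, 0)
  3x + 2y = 9 and x = 0 → (0, 4.5)

Evaluating z = -2x - 5y at each vertex:
  (0, 0): z = 0
  (3, 0): z = -6
  (0, 4.5): z = -22.5

The minimum is at (0, 4.5) with z = -22.5.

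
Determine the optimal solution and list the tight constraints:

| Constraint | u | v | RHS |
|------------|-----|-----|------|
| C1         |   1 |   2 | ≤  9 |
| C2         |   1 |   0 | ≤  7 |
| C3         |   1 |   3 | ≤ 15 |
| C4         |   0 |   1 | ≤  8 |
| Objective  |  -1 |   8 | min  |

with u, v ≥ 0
Optimal: u = 7, v = 0
Slack at optimum:
  C1: slack = 2
  C2: slack = 0 (binding)
  C3: slack = 8
  C4: slack = 8
  u ≥ 0: u = 7
  v ≥ 0: v = 0 (binding)
Binding constraints: C2, v ≥ 0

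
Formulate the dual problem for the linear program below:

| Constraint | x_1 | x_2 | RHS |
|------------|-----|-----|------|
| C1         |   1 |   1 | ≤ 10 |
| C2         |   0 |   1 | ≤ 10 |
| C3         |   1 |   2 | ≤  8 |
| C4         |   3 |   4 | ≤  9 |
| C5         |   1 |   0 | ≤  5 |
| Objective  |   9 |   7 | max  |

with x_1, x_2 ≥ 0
Minimize: z = 10y1 + 10y2 + 8y3 + 9y4 + 5y5

Subject to:
  C1: -y1 - y3 - 3y4 - y5 ≤ -9
  C2: -y1 - y2 - 2y3 - 4y4 ≤ -7
  y1, y2, y3, y4, y5 ≥ 0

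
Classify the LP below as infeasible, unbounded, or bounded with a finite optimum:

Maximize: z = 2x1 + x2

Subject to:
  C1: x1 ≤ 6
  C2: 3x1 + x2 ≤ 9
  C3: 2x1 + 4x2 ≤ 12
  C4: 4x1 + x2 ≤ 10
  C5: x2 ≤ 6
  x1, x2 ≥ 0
The point (2, 2) satisfies every constraint, so the LP is feasible; the constraints give x1 ≤ 6 and x2 ≤ 6, which with x1, x2 ≥ 0 keep the feasible region inside a bounded box. A feasible, bounded LP attains a finite optimum at a vertex.

Evaluating z = 2x1 + x2 at each vertex:
  (0, 0): z = 0
  (2.5, 0): z = 5
  (2, 2): z = 6
  (0, 3): z = 3

Bounded optimum: z* = 6 at (2, 2).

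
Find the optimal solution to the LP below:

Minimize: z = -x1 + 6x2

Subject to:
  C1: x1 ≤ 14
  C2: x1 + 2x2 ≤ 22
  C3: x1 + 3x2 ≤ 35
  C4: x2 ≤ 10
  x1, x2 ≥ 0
x1 = 14, x2 = 0, z = -14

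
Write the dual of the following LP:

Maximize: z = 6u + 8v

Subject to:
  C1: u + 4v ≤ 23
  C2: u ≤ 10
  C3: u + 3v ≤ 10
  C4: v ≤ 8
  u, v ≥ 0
Minimize: z = 23y1 + 10y2 + 10y3 + 8y4

Subject to:
  C1: -y1 - y2 - y3 ≤ -6
  C2: -4y1 - 3y3 - y4 ≤ -8
  y1, y2, y3, y4 ≥ 0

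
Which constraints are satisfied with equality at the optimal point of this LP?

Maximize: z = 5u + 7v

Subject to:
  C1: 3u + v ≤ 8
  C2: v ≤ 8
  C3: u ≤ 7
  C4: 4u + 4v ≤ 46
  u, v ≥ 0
Optimal: u = 0, v = 8
Binding: C1, C2, u ≥ 0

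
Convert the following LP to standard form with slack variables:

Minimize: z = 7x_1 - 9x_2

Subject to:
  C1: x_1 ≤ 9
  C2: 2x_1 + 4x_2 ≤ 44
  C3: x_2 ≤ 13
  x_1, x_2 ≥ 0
min z = 7x_1 - 9x_2

s.t.
  x_1 + s1 = 9
  2x_1 + 4x_2 + s2 = 44
  x_2 + s3 = 13
  x_1, x_2, s1, s2, s3 ≥ 0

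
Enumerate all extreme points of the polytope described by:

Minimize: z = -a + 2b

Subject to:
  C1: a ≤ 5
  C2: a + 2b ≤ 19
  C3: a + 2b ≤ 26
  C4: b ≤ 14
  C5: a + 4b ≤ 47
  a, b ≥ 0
Each vertex is the intersection of two constraint boundaries that also satisfies all remaining constraints:
  a = 0 and b = 0 → (0, 0)
  a = 5 and b = 0 → (5, 0)
  a = 5 and a + 2b = 19 → (5, 7)
  a + 2b = 19 and a = 0 → (0, 9.5)

Vertices: (0, 0), (5, 0), (5, 7), (0, 9.5)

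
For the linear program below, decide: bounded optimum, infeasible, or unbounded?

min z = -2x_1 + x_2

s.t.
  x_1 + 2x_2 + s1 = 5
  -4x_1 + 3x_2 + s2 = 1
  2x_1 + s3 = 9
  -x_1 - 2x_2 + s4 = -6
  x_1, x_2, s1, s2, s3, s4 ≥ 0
The row x_1 + 2x_2 + s1 = 5 with s1 ≥ 0 requires x_1 + 2x_2 ≤ 5, while the row -x_1 - 2x_2 + s4 = -6 with s4 ≥ 0 is equivalent to x_1 + 2x_2 ≥ 6. Together they would need 6 ≤ x_1 + 2x_2 ≤ 5, which is impossible since 6 > 5. No point satisfies all constraints.

Infeasible — the constraint set is empty.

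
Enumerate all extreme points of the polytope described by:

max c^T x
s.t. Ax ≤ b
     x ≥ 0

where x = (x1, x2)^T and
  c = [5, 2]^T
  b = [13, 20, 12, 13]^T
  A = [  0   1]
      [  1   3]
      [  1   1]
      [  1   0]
Each vertex is the intersection of two constraint boundaries that also satisfies all remaining constraints:
  x1 = 0 and x2 = 0 → (0, 0)
  x1 + x2 = 12 and x2 = 0 → (12, 0)
  x1 + 3x2 = 20 and x1 + x2 = 12 → (8, 4)
  x1 + 3x2 = 20 and x1 = 0 → (0, 6.667)

Vertices: (0, 0), (12, 0), (8, 4), (0, 6.667)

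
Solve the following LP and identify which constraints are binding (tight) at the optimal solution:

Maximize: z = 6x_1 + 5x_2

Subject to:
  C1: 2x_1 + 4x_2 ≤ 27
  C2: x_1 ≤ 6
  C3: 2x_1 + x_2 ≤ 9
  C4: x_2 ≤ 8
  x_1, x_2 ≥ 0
Optimal: x_1 = 1.5, x_2 = 6
Binding: C1, C3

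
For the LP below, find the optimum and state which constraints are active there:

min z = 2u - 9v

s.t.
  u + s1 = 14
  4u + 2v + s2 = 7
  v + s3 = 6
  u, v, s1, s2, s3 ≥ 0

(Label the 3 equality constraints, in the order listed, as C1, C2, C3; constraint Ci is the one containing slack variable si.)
Optimal: u = 0, v = 3.5
Binding: C2, u ≥ 0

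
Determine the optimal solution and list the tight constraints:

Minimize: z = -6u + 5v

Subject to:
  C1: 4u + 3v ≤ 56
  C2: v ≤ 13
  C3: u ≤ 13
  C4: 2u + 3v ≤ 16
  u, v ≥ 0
Optimal: u = 8, v = 0
Slack at optimum:
  C1: slack = 24
  C2: slack = 13
  C3: slack = 5
  C4: slack = 0 (binding)
  u ≥ 0: u = 8
  v ≥ 0: v = 0 (binding)
Binding constraints: C4, v ≥ 0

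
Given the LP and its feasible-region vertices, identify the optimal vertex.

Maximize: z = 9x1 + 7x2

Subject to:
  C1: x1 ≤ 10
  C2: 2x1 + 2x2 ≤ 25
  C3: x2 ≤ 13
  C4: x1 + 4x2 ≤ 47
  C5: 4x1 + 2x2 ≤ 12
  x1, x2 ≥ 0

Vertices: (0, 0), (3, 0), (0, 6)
Evaluating z = 9x1 + 7x2 at each vertex:
  (0, 0): z = 0
  (3, 0): z = 27
  (0, 6): z = 42

The largest value is z = 42, attained at (0, 6).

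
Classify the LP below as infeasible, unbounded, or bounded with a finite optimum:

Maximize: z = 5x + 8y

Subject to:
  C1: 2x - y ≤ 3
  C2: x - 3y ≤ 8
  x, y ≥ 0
Feasible point: (0, 0) satisfies every constraint, so the LP is feasible.
Direction d = (0, 1): for each constraint row a, a·d ≤ 0 —
  (2)(0) + (-1)(1) = -1 ≤ 0
  (1)(0) + (-3)(1) = -3 ≤ 0
and d ≥ 0, so (0, 0) + t·d stays feasible for every t ≥ 0. Along this ray z = 5x + 8y changes by 8 per unit t, so z → +∞.

Unbounded — the objective can increase without bound over the feasible region.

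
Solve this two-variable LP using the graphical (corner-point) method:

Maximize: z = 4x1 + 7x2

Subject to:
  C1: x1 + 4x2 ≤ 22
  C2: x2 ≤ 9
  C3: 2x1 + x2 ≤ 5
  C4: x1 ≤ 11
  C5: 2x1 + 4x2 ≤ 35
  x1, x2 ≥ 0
Each vertex is the intersection of two constraint boundaries that also satisfies all remaining constraints:
  x1 = 0 and x2 = 0 → (0, 0)
  2x1 + x2 = 5 and x2 = 0 → (2.5, 0)
  2x1 + x2 = 5 and x1 = 0 → (0, 5)

Evaluating z = 4x1 + 7x2 at each vertex:
  (0, 0): z = 0
  (2.5, 0): z = 10
  (0, 5): z = 35

The maximum is at (0, 5) with z = 35.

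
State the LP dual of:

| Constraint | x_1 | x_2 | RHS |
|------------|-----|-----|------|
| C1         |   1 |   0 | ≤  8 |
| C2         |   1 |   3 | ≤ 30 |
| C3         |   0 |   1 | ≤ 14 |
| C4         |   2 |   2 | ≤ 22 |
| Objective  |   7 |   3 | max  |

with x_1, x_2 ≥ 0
Minimize: z = 8y1 + 30y2 + 14y3 + 22y4

Subject to:
  C1: -y1 - y2 - 2y4 ≤ -7
  C2: -3y2 - y3 - 2y4 ≤ -3
  y1, y2, y3, y4 ≥ 0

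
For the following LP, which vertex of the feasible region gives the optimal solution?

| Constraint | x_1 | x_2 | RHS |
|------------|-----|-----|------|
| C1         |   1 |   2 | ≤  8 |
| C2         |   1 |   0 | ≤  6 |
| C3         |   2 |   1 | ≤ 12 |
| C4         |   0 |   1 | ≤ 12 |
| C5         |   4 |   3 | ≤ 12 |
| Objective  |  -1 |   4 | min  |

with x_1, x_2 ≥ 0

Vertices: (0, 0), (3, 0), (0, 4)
(3, 0) with z = -3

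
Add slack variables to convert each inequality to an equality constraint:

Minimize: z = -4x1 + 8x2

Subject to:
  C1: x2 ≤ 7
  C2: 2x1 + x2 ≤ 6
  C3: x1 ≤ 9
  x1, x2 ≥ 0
min z = -4x1 + 8x2

s.t.
  x2 + s1 = 7
  2x1 + x2 + s2 = 6
  x1 + s3 = 9
  x1, x2, s1, s2, s3 ≥ 0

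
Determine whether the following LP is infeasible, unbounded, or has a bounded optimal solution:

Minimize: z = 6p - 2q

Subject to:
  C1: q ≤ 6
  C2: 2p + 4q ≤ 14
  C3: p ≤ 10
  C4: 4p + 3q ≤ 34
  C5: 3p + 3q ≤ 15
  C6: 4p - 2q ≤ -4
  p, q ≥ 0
The point (0, 3.5) satisfies every constraint, so the LP is feasible; the constraints give p ≤ 10 and q ≤ 6, which with p, q ≥ 0 keep the feasible region inside a bounded box. A feasible, bounded LP attains a finite optimum at a vertex.

Evaluating z = 6p - 2q at each vertex:
  (0, 2): z = -4
  (0.6, 3.2): z = -2.8
  (0, 3.5): z = -7

Bounded optimum: z* = -7 at (0, 3.5).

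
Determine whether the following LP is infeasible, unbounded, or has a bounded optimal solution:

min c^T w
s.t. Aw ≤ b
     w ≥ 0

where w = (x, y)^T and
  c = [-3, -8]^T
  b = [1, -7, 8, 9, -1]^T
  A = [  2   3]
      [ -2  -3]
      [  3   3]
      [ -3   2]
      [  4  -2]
One constraint requires 2x + 3y ≤ 1, while the constraint -2x - 3y ≤ -7 is equivalent to 2x + 3y ≥ 7. Together they would need 7 ≤ 2x + 3y ≤ 1, which is impossible since 7 > 1. No point satisfies all constraints.

Infeasible: no point satisfies all constraints simultaneously.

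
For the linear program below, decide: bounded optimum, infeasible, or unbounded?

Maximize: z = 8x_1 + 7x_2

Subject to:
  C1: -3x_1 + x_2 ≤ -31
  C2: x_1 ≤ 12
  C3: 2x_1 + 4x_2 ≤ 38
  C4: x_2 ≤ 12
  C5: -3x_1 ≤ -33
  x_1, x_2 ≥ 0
The point (12, 3.5) satisfies every constraint, so the LP is feasible; the constraints give x_1 ≤ 12 and x_2 ≤ 12, which with x_1, x_2 ≥ 0 keep the feasible region inside a bounded box. A feasible, bounded LP attains a finite optimum at a vertex.

Evaluating z = 8x_1 + 7x_2 at each vertex:
  (11, 0): z = 88
  (12, 0): z = 96
  (12, 3.5): z = 120.5
  (11.57, 3.714): z = 118.6
  (11, 2): z = 102

Bounded optimum: z* = 120.5 at (12, 3.5).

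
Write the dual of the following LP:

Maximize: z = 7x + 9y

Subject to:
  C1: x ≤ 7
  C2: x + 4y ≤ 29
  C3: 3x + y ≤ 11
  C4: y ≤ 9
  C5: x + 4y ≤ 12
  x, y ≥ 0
Minimize: z = 7y1 + 29y2 + 11y3 + 9y4 + 12y5

Subject to:
  C1: -y1 - y2 - 3y3 - y5 ≤ -7
  C2: -4y2 - y3 - y4 - 4y5 ≤ -9
  y1, y2, y3, y4, y5 ≥ 0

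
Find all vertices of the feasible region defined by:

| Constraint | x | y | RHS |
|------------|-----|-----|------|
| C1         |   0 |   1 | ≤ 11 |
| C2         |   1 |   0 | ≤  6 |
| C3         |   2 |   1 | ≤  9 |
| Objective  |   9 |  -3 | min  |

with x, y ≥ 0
Each vertex is the intersection of two constraint boundaries that also satisfies all remaining constraints:
  x = 0 and y = 0 → (0, 0)
  2x + y = 9 and y = 0 → (4.5, 0)
  2x + y = 9 and x = 0 → (0, 9)

Vertices: (0, 0), (4.5, 0), (0, 9)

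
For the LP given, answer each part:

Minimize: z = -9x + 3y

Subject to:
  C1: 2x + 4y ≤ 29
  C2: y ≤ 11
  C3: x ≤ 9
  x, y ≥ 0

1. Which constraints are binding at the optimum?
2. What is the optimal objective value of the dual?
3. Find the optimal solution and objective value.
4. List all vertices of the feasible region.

1. C3, y ≥ 0
2. -81 (by strong duality, equal to the primal optimum)
3. x = 9, y = 0, z = -81
4. (0, 0), (9, 0), (9, 2.75), (0, 7.25)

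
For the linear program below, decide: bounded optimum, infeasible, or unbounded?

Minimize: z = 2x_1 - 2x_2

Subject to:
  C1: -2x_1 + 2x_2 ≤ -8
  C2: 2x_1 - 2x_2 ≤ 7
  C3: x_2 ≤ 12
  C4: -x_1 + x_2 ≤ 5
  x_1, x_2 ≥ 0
C2 requires 2x_1 - 2x_2 ≤ 7, while C1 (-2x_1 + 2x_2 ≤ -8) is equivalent to 2x_1 - 2x_2 ≥ 8. Together they would need 8 ≤ 2x_1 - 2x_2 ≤ 7, which is impossible since 8 > 7. No point satisfies all constraints.

Infeasible: no point satisfies all constraints simultaneously.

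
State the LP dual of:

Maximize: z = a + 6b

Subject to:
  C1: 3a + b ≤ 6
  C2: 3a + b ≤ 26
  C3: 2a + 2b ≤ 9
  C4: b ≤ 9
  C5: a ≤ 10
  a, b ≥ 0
Minimize: z = 6y1 + 26y2 + 9y3 + 9y4 + 10y5

Subject to:
  C1: -3y1 - 3y2 - 2y3 - y5 ≤ -1
  C2: -y1 - y2 - 2y3 - y4 ≤ -6
  y1, y2, y3, y4, y5 ≥ 0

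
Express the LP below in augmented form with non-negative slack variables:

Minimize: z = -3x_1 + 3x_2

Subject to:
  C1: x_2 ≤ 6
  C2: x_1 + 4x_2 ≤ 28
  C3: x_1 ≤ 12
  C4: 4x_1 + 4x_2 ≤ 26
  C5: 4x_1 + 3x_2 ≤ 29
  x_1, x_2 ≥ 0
min z = -3x_1 + 3x_2

s.t.
  x_2 + s1 = 6
  x_1 + 4x_2 + s2 = 28
  x_1 + s3 = 12
  4x_1 + 4x_2 + s4 = 26
  4x_1 + 3x_2 + s5 = 29
  x_1, x_2, s1, s2, s3, s4, s5 ≥ 0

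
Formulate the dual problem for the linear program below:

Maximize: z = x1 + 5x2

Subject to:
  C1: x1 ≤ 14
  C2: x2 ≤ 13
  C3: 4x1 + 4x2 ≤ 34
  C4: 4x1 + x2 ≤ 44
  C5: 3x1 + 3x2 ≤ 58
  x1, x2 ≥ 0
Minimize: z = 14y1 + 13y2 + 34y3 + 44y4 + 58y5

Subject to:
  C1: -y1 - 4y3 - 4y4 - 3y5 ≤ -1
  C2: -y2 - 4y3 - y4 - 3y5 ≤ -5
  y1, y2, y3, y4, y5 ≥ 0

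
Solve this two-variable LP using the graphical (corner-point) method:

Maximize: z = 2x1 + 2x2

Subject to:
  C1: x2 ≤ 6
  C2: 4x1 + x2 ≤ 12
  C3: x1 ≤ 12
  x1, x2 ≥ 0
Each vertex is the intersection of two constraint boundaries that also satisfies all remaining constraints:
  x1 = 0 and x2 = 0 → (0, 0)
  4x1 + x2 = 12 and x2 = 0 → (3, 0)
  x2 = 6 and 4x1 + x2 = 12 → (1.5, 6)
  x2 = 6 and x1 = 0 → (0, 6)

Evaluating z = 2x1 + 2x2 at each vertex:
  (0, 0): z = 0
  (3, 0): z = 6
  (1.5, 6): z = 15
  (0, 6): z = 12

The maximum is at (1.5, 6) with z = 15.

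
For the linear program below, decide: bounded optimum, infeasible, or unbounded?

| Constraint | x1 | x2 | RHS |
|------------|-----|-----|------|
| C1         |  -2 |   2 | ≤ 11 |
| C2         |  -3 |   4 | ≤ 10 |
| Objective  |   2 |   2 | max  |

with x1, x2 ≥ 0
Feasible point: (0, 0) satisfies every constraint, so the LP is feasible.
Direction d = (1, 0): for each constraint row a, a·d ≤ 0 —
  (-2)(1) + (2)(0) = -2 ≤ 0
  (-3)(1) + (4)(0) = -3 ≤ 0
and d ≥ 0, so (0, 0) + t·d stays feasible for every t ≥ 0. Along this ray z = 2x1 + 2x2 changes by 2 per unit t, so z → +∞.

The LP is unbounded; z can be made arbitrarily large.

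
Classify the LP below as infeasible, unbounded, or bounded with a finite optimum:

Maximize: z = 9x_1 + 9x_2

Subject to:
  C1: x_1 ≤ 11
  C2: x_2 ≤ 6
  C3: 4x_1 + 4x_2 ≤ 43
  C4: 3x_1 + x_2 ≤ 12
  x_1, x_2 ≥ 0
The point (2, 6) satisfies every constraint, so the LP is feasible; the constraints give x_1 ≤ 11 and x_2 ≤ 6, which with x_1, x_2 ≥ 0 keep the feasible region inside a bounded box. A feasible, bounded LP attains a finite optimum at a vertex.

Evaluating z = 9x_1 + 9x_2 at each vertex:
  (0, 0): z = 0
  (4, 0): z = 36
  (2, 6): z = 72
  (0, 6): z = 54

The LP has an optimal solution: (2, 6) with z = 72.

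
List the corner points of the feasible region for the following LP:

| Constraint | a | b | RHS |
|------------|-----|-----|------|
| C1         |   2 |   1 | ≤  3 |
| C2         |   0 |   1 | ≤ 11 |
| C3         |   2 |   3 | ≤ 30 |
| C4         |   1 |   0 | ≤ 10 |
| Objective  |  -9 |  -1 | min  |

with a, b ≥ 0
Each vertex is the intersection of two constraint boundaries that also satisfies all remaining constraints:
  a = 0 and b = 0 → (0, 0)
  2a + b = 3 and b = 0 → (1.5, 0)
  2a + b = 3 and a = 0 → (0, 3)

Vertices: (0, 0), (1.5, 0), (0, 3)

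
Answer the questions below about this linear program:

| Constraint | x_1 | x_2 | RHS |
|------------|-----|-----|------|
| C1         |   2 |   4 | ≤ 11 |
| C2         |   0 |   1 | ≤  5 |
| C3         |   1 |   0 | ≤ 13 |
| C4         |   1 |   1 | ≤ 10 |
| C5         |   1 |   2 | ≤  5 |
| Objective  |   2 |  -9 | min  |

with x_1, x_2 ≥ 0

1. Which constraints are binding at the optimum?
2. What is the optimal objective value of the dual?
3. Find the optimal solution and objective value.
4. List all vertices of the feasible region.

1. C5, x_1 ≥ 0
2. -22.5 (by strong duality, equal to the primal optimum)
3. x_1 = 0, x_2 = 2.5, z = -22.5
4. (0, 0), (5, 0), (0, 2.5)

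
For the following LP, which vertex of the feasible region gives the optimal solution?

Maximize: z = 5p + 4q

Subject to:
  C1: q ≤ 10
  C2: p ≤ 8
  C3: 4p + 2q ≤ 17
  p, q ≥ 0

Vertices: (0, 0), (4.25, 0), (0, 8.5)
Evaluating z = 5p + 4q at each vertex:
  (0, 0): z = 0
  (4.25, 0): z = 21.25
  (0, 8.5): z = 34

The largest value is z = 34, attained at (0, 8.5).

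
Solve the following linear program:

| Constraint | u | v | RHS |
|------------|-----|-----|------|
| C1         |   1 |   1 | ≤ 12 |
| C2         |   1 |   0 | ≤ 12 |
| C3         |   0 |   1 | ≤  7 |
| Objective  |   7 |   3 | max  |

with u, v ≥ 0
Each vertex is the intersection of two constraint boundaries that also satisfies all remaining constraints:
  u = 0 and v = 0 → (0, 0)
  u + v = 12 and u = 12 → (12, 0)
  u + v = 12 and v = 7 → (5, 7)
  v = 7 and u = 0 → (0, 7)

Evaluating z = 7u + 3v at each vertex:
  (0, 0): z = 0
  (12, 0): z = 84
  (5, 7): z = 56
  (0, 7): z = 21

The maximum is at (12, 0) with z = 84.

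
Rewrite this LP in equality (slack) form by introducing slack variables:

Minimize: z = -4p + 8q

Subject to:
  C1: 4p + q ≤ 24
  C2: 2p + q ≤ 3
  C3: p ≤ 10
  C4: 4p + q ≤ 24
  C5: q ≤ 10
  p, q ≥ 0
min z = -4p + 8q

s.t.
  4p + q + s1 = 24
  2p + q + s2 = 3
  p + s3 = 10
  4p + q + s4 = 24
  q + s5 = 10
  p, q, s1, s2, s3, s4, s5 ≥ 0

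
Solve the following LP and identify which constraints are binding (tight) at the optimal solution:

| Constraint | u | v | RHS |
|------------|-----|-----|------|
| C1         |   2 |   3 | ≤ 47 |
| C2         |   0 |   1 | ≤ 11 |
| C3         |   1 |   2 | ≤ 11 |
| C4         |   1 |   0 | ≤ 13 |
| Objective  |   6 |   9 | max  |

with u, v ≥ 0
Optimal: u = 11, v = 0
Binding: C3, v ≥ 0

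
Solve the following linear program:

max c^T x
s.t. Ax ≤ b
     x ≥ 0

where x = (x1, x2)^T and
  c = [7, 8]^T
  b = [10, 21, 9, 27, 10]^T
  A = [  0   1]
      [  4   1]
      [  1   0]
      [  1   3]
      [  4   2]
x1 = 0, x2 = 5, z = 40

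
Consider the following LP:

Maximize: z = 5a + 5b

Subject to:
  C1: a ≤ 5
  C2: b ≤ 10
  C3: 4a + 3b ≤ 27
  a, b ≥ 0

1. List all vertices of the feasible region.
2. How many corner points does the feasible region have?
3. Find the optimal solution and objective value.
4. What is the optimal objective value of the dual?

1. (0, 0), (5, 0), (5, 2.333), (0, 9)
2. 4
3. a = 0, b = 9, z = 45
4. 45 (by strong duality, equal to the primal optimum)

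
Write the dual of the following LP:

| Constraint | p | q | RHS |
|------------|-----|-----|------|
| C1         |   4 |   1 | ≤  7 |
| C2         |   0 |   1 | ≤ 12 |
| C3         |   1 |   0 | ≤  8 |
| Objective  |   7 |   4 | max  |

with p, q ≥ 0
Minimize: z = 7y1 + 12y2 + 8y3

Subject to:
  C1: -4y1 - y3 ≤ -7
  C2: -y1 - y2 ≤ -4
  y1, y2, y3 ≥ 0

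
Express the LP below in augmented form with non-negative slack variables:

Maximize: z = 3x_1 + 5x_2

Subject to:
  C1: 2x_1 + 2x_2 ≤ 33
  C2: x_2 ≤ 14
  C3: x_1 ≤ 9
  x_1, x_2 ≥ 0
max z = 3x_1 + 5x_2

s.t.
  2x_1 + 2x_2 + s1 = 33
  x_2 + s2 = 14
  x_1 + s3 = 9
  x_1, x_2, s1, s2, s3 ≥ 0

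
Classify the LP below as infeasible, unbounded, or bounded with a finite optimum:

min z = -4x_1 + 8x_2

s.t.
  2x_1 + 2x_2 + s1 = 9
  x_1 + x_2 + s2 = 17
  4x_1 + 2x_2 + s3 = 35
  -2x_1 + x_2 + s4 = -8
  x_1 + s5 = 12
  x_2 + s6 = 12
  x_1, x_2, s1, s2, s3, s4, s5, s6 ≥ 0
The point (4.5, 0) satisfies every constraint, so the LP is feasible; the constraints give x_1 ≤ 12 and x_2 ≤ 12, which with x_1, x_2 ≥ 0 keep the feasible region inside a bounded box. A feasible, bounded LP attains a finite optimum at a vertex.

Evaluating z = -4x_1 + 8x_2 at each vertex:
  (4, 0): z = -16
  (4.5, 0): z = -18
  (4.167, 0.3333): z = -14

Feasible with finite optimum z* = -18 at (4.5, 0).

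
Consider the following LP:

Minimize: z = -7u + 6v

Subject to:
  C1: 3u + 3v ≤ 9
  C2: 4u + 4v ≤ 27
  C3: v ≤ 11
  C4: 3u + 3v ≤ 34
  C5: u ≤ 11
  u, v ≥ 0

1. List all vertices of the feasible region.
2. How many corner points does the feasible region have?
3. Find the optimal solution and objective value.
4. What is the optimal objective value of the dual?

1. (0, 0), (3, 0), (0, 3)
2. 3
3. u = 3, v = 0, z = -21
4. -21 (by strong duality, equal to the primal optimum)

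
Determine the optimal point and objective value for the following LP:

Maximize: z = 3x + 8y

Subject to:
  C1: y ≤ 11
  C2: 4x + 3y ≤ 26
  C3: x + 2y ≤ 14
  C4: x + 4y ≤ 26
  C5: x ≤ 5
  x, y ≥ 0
Each vertex is the intersection of two constraint boundaries that also satisfies all remaining constraints:
  x = 0 and y = 0 → (0, 0)
  x = 5 and y = 0 → (5, 0)
  4x + 3y = 26 and x = 5 → (5, 2)
  4x + 3y = 26 and x + 2y = 14 → (2, 6)
  x + 4y = 26 and x = 0 → (0, 6.5)

Evaluating z = 3x + 8y at each vertex:
  (0, 0): z = 0
  (5, 0): z = 15
  (5, 2): z = 31
  (2, 6): z = 54
  (0, 6.5): z = 52

The maximum is at (2, 6) with z = 54.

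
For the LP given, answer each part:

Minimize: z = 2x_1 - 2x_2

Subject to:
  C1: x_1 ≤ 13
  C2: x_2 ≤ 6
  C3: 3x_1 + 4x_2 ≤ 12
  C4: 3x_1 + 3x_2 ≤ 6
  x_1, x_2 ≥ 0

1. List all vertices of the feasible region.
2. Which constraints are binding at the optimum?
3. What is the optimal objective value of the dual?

1. (0, 0), (2, 0), (0, 2)
2. C4, x_1 ≥ 0
3. -4 (by strong duality, equal to the primal optimum)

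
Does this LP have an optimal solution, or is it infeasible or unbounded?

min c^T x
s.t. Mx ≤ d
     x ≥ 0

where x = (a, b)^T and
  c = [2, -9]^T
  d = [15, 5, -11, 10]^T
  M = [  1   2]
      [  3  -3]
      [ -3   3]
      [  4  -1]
One constraint requires 3a - 3b ≤ 5, while the constraint -3a + 3b ≤ -11 is equivalent to 3a - 3b ≥ 11. Together they would need 11 ≤ 3a - 3b ≤ 5, which is impossible since 11 > 5. No point satisfies all constraints.

The feasible region is empty; the LP is infeasible.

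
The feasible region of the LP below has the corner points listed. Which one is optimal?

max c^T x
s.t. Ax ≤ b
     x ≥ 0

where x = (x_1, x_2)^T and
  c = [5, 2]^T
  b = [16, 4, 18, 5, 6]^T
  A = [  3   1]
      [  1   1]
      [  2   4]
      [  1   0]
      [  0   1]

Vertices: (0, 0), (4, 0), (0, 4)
Evaluating z = 5x_1 + 2x_2 at each vertex:
  (0, 0): z = 0
  (4, 0): z = 20
  (0, 4): z = 8

The largest value is z = 20, attained at (4, 0).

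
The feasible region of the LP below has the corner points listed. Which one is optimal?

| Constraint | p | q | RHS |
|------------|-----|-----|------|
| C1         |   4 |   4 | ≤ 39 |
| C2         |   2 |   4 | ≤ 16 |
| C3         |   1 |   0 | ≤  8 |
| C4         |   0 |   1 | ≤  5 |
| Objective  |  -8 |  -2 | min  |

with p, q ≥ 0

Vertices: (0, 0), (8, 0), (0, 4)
Evaluating z = -8p - 2q at each vertex:
  (0, 0): z = 0
  (8, 0): z = -64
  (0, 4): z = -8

The smallest value is z = -64, attained at (8, 0).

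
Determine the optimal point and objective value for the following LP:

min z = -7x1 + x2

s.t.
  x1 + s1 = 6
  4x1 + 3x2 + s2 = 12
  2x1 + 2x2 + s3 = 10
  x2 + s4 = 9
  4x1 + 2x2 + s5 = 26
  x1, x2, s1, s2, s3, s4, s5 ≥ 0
Each vertex is the intersection of two constraint boundaries that also satisfies all remaining constraints:
  x1 = 0 and x2 = 0 → (0, 0)
  4x1 + 3x2 = 12 and x2 = 0 → (3, 0)
  4x1 + 3x2 = 12 and x1 = 0 → (0, 4)

Evaluating z = -7x1 + x2 at each vertex:
  (0, 0): z = 0
  (3, 0): z = -21
  (0, 4): z = 4

The minimum is at (3, 0) with z = -21.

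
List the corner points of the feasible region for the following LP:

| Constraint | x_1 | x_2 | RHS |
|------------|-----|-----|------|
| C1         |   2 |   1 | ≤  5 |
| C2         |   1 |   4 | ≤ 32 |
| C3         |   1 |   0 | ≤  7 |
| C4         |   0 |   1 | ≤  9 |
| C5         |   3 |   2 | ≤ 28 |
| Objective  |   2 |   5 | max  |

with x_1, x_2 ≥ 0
Each vertex is the intersection of two constraint boundaries that also satisfies all remaining constraints:
  x_1 = 0 and x_2 = 0 → (0, 0)
  2x_1 + x_2 = 5 and x_2 = 0 → (2.5, 0)
  2x_1 + x_2 = 5 and x_1 = 0 → (0, 5)

Vertices: (0, 0), (2.5, 0), (0, 5)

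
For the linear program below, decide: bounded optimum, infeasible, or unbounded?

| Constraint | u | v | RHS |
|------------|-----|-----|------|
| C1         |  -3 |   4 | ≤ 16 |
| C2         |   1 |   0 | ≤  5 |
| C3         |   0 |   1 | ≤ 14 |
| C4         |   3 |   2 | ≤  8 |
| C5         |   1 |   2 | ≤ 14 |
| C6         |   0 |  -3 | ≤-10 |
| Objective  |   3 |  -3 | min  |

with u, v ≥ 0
The point (0, 4) satisfies every constraint, so the LP is feasible; the constraints give u ≤ 5 and v ≤ 14, which with u, v ≥ 0 keep the feasible region inside a bounded box. A feasible, bounded LP attains a finite optimum at a vertex.

Feasible with finite optimum z* = -12 at (0, 4).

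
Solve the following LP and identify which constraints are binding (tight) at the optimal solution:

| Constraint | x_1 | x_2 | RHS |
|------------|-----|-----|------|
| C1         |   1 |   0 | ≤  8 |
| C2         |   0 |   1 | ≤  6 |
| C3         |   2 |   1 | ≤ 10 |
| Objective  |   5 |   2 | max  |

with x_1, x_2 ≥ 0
Optimal: x_1 = 5, x_2 = 0
Slack at optimum:
  C1: slack = 3
  C2: slack = 6
  C3: slack = 0 (binding)
  x_1 ≥ 0: x_1 = 5
  x_2 ≥ 0: x_2 = 0 (binding)
Binding constraints: C3, x_2 ≥ 0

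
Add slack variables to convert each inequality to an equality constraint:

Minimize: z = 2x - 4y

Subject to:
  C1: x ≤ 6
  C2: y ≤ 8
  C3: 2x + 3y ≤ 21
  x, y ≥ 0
min z = 2x - 4y

s.t.
  x + s1 = 6
  y + s2 = 8
  2x + 3y + s3 = 21
  x, y, s1, s2, s3 ≥ 0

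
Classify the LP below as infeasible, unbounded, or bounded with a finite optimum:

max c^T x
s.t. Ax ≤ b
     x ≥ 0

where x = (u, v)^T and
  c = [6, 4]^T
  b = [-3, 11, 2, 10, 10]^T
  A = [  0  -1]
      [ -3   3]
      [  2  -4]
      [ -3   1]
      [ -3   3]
Feasible point: (0, 3) satisfies every constraint, so the LP is feasible.
Direction d = (1, 1): for each constraint row a, a·d ≤ 0 —
  (0)(1) + (-1)(1) = -1 ≤ 0
  (-3)(1) + (3)(1) = 0 ≤ 0
  (2)(1) + (-4)(1) = -2 ≤ 0
  (-3)(1) + (1)(1) = -2 ≤ 0
  (-3)(1) + (3)(1) = 0 ≤ 0
and d ≥ 0, so (0, 3) + t·d stays feasible for every t ≥ 0. Along this ray z = 6u + 4v changes by 10 per unit t, so z → +∞.

The LP is unbounded; z can be made arbitrarily large.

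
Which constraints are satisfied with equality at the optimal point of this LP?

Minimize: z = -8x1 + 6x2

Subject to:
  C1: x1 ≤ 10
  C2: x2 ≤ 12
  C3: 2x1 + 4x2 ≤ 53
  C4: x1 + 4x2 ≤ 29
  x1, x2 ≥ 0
Optimal: x1 = 10, x2 = 0
Slack at optimum:
  C1: slack = 0 (binding)
  C2: slack = 12
  C3: slack = 33
  C4: slack = 19
  x1 ≥ 0: x1 = 10
  x2 ≥ 0: x2 = 0 (binding)
Binding constraints: C1, x2 ≥ 0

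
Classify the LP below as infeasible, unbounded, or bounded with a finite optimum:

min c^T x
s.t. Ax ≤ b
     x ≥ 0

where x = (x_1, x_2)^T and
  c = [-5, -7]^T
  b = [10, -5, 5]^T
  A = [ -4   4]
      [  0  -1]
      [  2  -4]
Feasible point: (3, 5) satisfies every constraint, so the LP is feasible.
Direction d = (1, 1): for each constraint row a, a·d ≤ 0 —
  (-4)(1) + (4)(1) = 0 ≤ 0
  (0)(1) + (-1)(1) = -1 ≤ 0
  (2)(1) + (-4)(1) = -2 ≤ 0
and d ≥ 0, so (3, 5) + t·d stays feasible for every t ≥ 0. Along this ray z = -5x_1 - 7x_2 changes by -12 per unit t, so z → −∞.

The LP is unbounded; z can be made arbitrarily small.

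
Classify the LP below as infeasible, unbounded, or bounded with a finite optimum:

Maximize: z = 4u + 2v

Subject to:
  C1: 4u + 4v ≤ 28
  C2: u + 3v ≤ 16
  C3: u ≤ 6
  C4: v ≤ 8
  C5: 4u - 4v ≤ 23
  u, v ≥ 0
The point (6, 1) satisfies every constraint, so the LP is feasible; the constraints give u ≤ 6 and v ≤ 8, which with u, v ≥ 0 keep the feasible region inside a bounded box. A feasible, bounded LP attains a finite optimum at a vertex.

Evaluating z = 4u + 2v at each vertex:
  (0, 0): z = 0
  (5.75, 0): z = 23
  (6, 0.25): z = 24.5
  (6, 1): z = 26
  (2.5, 4.5): z = 19
  (0, 5.333): z = 10.67

The LP has an optimal solution: (6, 1) with z = 26.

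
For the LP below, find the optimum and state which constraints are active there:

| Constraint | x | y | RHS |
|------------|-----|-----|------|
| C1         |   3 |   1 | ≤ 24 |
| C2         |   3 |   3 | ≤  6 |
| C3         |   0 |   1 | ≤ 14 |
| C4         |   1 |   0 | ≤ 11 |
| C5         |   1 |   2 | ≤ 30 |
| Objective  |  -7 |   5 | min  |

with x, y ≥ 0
Optimal: x = 2, y = 0
Slack at optimum:
  C1: slack = 18
  C2: slack = 0 (binding)
  C3: slack = 14
  C4: slack = 9
  C5: slack = 28
  x ≥ 0: x = 2
  y ≥ 0: y = 0 (binding)
Binding constraints: C2, y ≥ 0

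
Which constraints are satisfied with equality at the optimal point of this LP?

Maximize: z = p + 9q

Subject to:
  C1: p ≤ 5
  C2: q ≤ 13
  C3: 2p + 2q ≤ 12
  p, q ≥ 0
Optimal: p = 0, q = 6
Slack at optimum:
  C1: slack = 5
  C2: slack = 7
  C3: slack = 0 (binding)
  p ≥ 0: p = 0 (binding)
  q ≥ 0: q = 6
Binding constraints: C3, p ≥ 0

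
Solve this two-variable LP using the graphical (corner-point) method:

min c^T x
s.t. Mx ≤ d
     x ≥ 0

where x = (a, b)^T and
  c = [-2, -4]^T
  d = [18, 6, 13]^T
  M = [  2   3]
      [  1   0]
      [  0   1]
Each vertex is the intersection of two constraint boundaries that also satisfies all remaining constraints:
  a = 0 and b = 0 → (0, 0)
  a = 6 and b = 0 → (6, 0)
  2a + 3b = 18 and a = 6 → (6, 2)
  2a + 3b = 18 and a = 0 → (0, 6)

Evaluating z = -2a - 4b at each vertex:
  (0, 0): z = 0
  (6, 0): z = -12
  (6, 2): z = -20
  (0, 6): z = -24

The minimum is at (0, 6) with z = -24.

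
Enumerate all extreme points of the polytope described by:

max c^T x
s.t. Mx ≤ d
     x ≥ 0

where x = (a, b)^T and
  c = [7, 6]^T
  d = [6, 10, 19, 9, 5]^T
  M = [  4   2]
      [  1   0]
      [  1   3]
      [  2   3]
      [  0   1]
Each vertex is the intersection of two constraint boundaries that also satisfies all remaining constraints:
  a = 0 and b = 0 → (0, 0)
  4a + 2b = 6 and b = 0 → (1.5, 0)
  4a + 2b = 6 and 2a + 3b = 9 → (0, 3)

Vertices: (0, 0), (1.5, 0), (0, 3)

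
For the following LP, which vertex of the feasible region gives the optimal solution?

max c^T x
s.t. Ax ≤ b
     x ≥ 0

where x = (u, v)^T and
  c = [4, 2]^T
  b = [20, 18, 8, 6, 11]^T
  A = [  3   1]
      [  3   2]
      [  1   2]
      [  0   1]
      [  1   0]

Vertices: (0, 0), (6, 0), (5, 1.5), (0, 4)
Evaluating z = 4u + 2v at each vertex:
  (0, 0): z = 0
  (6, 0): z = 24
  (5, 1.5): z = 23
  (0, 4): z = 8

The largest value is z = 24, attained at (6, 0).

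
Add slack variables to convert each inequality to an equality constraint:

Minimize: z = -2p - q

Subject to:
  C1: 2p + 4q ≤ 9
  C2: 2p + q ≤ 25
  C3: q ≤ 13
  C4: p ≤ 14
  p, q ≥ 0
min z = -2p - q

s.t.
  2p + 4q + s1 = 9
  2p + q + s2 = 25
  q + s3 = 13
  p + s4 = 14
  p, q, s1, s2, s3, s4 ≥ 0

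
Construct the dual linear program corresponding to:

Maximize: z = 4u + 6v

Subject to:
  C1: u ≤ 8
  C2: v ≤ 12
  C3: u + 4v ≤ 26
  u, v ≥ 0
Minimize: z = 8y1 + 12y2 + 26y3

Subject to:
  C1: -y1 - y3 ≤ -4
  C2: -y2 - 4y3 ≤ -6
  y1, y2, y3 ≥ 0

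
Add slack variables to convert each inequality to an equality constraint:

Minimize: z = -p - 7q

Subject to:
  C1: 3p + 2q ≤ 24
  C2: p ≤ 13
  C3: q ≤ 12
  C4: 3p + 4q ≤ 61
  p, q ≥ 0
min z = -p - 7q

s.t.
  3p + 2q + s1 = 24
  p + s2 = 13
  q + s3 = 12
  3p + 4q + s4 = 61
  p, q, s1, s2, s3, s4 ≥ 0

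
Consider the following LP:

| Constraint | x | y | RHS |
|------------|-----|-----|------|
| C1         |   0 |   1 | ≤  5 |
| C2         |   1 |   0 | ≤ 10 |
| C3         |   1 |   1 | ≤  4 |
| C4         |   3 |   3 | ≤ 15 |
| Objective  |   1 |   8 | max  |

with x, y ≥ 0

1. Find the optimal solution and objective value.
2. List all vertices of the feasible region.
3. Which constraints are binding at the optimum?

1. x = 0, y = 4, z = 32
2. (0, 0), (4, 0), (0, 4)
3. C3, x ≥ 0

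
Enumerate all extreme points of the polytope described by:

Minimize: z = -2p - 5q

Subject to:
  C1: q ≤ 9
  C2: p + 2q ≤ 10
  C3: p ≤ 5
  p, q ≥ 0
Each vertex is the intersection of two constraint boundaries that also satisfies all remaining constraints:
  p = 0 and q = 0 → (0, 0)
  p = 5 and q = 0 → (5, 0)
  p + 2q = 10 and p = 5 → (5, 2.5)
  p + 2q = 10 and p = 0 → (0, 5)

Vertices: (0, 0), (5, 0), (5, 2.5), (0, 5)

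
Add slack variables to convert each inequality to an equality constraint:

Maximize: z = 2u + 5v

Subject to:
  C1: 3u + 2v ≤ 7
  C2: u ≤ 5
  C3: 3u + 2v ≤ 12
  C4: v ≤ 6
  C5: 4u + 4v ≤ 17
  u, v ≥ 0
max z = 2u + 5v

s.t.
  3u + 2v + s1 = 7
  u + s2 = 5
  3u + 2v + s3 = 12
  v + s4 = 6
  4u + 4v + s5 = 17
  u, v, s1, s2, s3, s4, s5 ≥ 0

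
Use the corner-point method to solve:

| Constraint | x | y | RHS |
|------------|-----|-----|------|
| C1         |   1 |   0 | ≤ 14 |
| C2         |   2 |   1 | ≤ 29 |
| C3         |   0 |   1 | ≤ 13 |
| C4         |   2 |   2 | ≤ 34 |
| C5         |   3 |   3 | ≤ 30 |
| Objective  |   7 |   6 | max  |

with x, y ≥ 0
x = 10, y = 0, z = 70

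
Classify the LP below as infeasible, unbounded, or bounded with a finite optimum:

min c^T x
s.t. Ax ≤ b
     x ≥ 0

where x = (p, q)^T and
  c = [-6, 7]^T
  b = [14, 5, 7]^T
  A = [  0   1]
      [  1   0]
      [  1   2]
The point (5, 0) satisfies every constraint, so the LP is feasible; the constraints give p ≤ 5 and q ≤ 14, which with p, q ≥ 0 keep the feasible region inside a bounded box. A feasible, bounded LP attains a finite optimum at a vertex.

Feasible with finite optimum z* = -30 at (5, 0).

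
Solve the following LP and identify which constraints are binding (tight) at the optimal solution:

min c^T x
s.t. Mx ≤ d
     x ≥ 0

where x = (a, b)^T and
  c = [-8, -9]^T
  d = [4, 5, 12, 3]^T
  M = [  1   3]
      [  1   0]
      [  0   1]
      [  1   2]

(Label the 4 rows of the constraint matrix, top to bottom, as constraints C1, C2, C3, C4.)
Optimal: a = 3, b = 0
Slack at optimum:
  C1: slack = 1
  C2: slack = 2
  C3: slack = 12
  C4: slack = 0 (binding)
  a ≥ 0: a = 3
  b ≥ 0: b = 0 (binding)
Binding constraints: C4, b ≥ 0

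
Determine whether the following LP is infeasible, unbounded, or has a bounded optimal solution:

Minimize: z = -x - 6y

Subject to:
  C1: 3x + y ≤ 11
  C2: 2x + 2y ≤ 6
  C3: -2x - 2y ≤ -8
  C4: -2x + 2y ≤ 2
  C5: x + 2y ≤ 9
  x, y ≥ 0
C2 requires 2x + 2y ≤ 6, while C3 (-2x - 2y ≤ -8) is equivalent to 2x + 2y ≥ 8. Together they would need 8 ≤ 2x + 2y ≤ 6, which is impossible since 8 > 6. No point satisfies all constraints.

The feasible region is empty; the LP is infeasible.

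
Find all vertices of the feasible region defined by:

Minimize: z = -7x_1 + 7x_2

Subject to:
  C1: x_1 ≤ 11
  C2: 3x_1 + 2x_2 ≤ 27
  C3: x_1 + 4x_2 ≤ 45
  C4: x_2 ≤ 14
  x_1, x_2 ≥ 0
Each vertex is the intersection of two constraint boundaries that also satisfies all remaining constraints:
  x_1 = 0 and x_2 = 0 → (0, 0)
  3x_1 + 2x_2 = 27 and x_2 = 0 → (9, 0)
  3x_1 + 2x_2 = 27 and x_1 + 4x_2 = 45 → (1.8, 10.8)
  x_1 + 4x_2 = 45 and x_1 = 0 → (0, 11.25)

Vertices: (0, 0), (9, 0), (1.8, 10.8), (0, 11.25)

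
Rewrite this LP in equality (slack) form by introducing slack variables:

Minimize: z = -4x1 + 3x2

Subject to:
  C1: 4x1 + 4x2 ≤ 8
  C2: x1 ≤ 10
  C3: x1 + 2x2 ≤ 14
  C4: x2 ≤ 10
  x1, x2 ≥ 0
min z = -4x1 + 3x2

s.t.
  4x1 + 4x2 + s1 = 8
  x1 + s2 = 10
  x1 + 2x2 + s3 = 14
  x2 + s4 = 10
  x1, x2, s1, s2, s3, s4 ≥ 0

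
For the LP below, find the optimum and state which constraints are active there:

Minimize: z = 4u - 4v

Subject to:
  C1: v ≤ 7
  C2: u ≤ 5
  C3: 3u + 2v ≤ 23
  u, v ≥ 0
Optimal: u = 0, v = 7
Slack at optimum:
  C1: slack = 0 (binding)
  C2: slack = 5
  C3: slack = 9
  u ≥ 0: u = 0 (binding)
  v ≥ 0: v = 7
Binding constraints: C1, u ≥ 0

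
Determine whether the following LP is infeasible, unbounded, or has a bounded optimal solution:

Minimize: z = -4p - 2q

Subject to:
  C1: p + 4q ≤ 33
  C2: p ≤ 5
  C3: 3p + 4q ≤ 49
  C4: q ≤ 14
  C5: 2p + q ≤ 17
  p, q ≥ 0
The point (5, 7) satisfies every constraint, so the LP is feasible; the constraints give p ≤ 5 and q ≤ 14, which with p, q ≥ 0 keep the feasible region inside a bounded box. A feasible, bounded LP attains a finite optimum at a vertex.

Evaluating z = -4p - 2q at each vertex:
  (0, 0): z = 0
  (5, 0): z = -20
  (5, 7): z = -34
  (0, 8.25): z = -16.5

Feasible with finite optimum z* = -34 at (5, 7).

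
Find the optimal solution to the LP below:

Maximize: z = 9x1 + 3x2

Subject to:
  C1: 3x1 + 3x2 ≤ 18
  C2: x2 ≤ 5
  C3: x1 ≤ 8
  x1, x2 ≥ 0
Each vertex is the intersection of two constraint boundaries that also satisfies all remaining constraints:
  x1 = 0 and x2 = 0 → (0, 0)
  3x1 + 3x2 = 18 and x2 = 0 → (6, 0)
  3x1 + 3x2 = 18 and x2 = 5 → (1, 5)
  x2 = 5 and x1 = 0 → (0, 5)

Evaluating z = 9x1 + 3x2 at each vertex:
  (0, 0): z = 0
  (6, 0): z = 54
  (1, 5): z = 24
  (0, 5): z = 15

The maximum is at (6, 0) with z = 54.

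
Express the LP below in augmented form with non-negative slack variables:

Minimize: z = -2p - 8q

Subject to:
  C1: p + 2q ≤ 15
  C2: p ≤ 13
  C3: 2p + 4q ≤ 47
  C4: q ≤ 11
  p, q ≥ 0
min z = -2p - 8q

s.t.
  p + 2q + s1 = 15
  p + s2 = 13
  2p + 4q + s3 = 47
  q + s4 = 11
  p, q, s1, s2, s3, s4 ≥ 0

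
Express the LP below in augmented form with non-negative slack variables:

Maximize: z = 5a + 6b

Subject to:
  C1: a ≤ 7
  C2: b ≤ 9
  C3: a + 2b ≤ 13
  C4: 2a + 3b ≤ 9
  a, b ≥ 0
max z = 5a + 6b

s.t.
  a + s1 = 7
  b + s2 = 9
  a + 2b + s3 = 13
  2a + 3b + s4 = 9
  a, b, s1, s2, s3, s4 ≥ 0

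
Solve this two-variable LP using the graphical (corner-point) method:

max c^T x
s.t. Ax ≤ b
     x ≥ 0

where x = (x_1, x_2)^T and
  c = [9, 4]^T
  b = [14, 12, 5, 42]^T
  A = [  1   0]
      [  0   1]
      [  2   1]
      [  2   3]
Each vertex is the intersection of two constraint boundaries that also satisfies all remaining constraints:
  x_1 = 0 and x_2 = 0 → (0, 0)
  2x_1 + x_2 = 5 and x_2 = 0 → (2.5, 0)
  2x_1 + x_2 = 5 and x_1 = 0 → (0, 5)

Evaluating z = 9x_1 + 4x_2 at each vertex:
  (0, 0): z = 0
  (2.5, 0): z = 22.5
  (0, 5): z = 20

The maximum is at (2.5, 0) with z = 22.5.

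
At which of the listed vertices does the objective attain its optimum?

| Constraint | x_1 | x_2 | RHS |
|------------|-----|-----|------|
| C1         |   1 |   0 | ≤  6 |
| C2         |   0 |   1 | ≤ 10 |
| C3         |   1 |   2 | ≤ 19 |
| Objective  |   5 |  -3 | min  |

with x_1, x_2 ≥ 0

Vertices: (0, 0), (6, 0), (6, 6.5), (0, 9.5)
Evaluating z = 5x_1 - 3x_2 at each vertex:
  (0, 0): z = 0
  (6, 0): z = 30
  (6, 6.5): z = 10.5
  (0, 9.5): z = -28.5

The smallest value is z = -28.5, attained at (0, 9.5).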